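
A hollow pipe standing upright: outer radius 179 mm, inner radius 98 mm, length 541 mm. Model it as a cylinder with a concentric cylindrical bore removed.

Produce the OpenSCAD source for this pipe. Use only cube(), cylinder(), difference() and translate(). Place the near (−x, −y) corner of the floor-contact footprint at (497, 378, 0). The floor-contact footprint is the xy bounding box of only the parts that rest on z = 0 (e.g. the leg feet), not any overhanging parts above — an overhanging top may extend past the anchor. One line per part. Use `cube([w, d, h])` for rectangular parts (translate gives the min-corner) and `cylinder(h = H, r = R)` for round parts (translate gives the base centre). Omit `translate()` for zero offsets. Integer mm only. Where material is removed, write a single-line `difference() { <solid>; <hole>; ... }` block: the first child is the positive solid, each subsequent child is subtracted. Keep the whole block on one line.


difference() { translate([676, 557, 0]) cylinder(h = 541, r = 179); translate([676, 557, 0]) cylinder(h = 541, r = 98); }


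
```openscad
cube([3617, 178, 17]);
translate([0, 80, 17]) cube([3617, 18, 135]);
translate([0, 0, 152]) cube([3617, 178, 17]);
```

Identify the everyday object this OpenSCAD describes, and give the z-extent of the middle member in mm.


An I-beam. The web height is 135 mm.

Two wide flanges with a thin centred web — an I-beam. Overall 169 mm minus two 17 mm flanges gives a web of 169 − 2·17 = 135 mm.


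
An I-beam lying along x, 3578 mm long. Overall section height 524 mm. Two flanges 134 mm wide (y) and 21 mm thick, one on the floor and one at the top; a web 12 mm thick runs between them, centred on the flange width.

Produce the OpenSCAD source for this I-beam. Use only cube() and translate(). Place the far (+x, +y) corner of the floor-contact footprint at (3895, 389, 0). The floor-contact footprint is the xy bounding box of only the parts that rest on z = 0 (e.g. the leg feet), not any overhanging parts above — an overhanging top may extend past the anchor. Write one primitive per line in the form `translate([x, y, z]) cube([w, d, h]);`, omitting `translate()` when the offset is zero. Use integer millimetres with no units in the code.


translate([317, 255, 0]) cube([3578, 134, 21]);
translate([317, 316, 21]) cube([3578, 12, 482]);
translate([317, 255, 503]) cube([3578, 134, 21]);


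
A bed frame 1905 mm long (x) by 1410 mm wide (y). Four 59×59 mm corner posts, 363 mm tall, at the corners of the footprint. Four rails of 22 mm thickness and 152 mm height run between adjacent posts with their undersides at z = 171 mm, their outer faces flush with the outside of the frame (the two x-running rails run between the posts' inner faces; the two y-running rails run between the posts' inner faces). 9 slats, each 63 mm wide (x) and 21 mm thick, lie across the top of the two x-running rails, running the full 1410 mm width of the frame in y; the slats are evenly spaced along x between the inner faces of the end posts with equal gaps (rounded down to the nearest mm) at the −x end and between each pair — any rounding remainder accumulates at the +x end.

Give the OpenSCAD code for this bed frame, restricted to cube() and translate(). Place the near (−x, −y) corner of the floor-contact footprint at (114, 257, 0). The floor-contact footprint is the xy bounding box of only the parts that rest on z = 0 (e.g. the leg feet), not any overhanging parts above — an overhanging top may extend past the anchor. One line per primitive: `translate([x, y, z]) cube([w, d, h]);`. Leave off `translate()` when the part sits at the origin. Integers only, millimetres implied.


translate([114, 257, 0]) cube([59, 59, 363]);
translate([114, 1608, 0]) cube([59, 59, 363]);
translate([1960, 257, 0]) cube([59, 59, 363]);
translate([1960, 1608, 0]) cube([59, 59, 363]);
translate([173, 257, 171]) cube([1787, 22, 152]);
translate([173, 1645, 171]) cube([1787, 22, 152]);
translate([114, 316, 171]) cube([22, 1292, 152]);
translate([1997, 316, 171]) cube([22, 1292, 152]);
translate([295, 257, 323]) cube([63, 1410, 21]);
translate([480, 257, 323]) cube([63, 1410, 21]);
translate([665, 257, 323]) cube([63, 1410, 21]);
translate([850, 257, 323]) cube([63, 1410, 21]);
translate([1035, 257, 323]) cube([63, 1410, 21]);
translate([1220, 257, 323]) cube([63, 1410, 21]);
translate([1405, 257, 323]) cube([63, 1410, 21]);
translate([1590, 257, 323]) cube([63, 1410, 21]);
translate([1775, 257, 323]) cube([63, 1410, 21]);


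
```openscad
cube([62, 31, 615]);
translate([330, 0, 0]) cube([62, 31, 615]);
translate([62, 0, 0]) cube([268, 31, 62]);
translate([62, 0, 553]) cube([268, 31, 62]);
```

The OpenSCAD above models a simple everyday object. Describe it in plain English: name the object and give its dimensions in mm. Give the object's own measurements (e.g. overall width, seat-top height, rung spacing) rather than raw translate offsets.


A rectangular picture frame lying in the x–z plane (depth along y). The opening is 268 mm wide (x) by 491 mm tall (z), surrounded by a border 62 mm wide on all four sides. The frame is 31 mm deep and is made of two full-height vertical stiles with two horizontal rails fitted between them.


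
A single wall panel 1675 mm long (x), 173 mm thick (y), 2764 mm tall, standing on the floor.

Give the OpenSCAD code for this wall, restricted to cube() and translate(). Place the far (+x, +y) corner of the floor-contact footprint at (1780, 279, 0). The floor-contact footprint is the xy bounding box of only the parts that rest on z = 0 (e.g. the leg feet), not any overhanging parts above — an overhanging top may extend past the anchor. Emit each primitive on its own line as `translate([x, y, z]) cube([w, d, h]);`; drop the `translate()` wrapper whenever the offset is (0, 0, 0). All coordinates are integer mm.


translate([105, 106, 0]) cube([1675, 173, 2764]);


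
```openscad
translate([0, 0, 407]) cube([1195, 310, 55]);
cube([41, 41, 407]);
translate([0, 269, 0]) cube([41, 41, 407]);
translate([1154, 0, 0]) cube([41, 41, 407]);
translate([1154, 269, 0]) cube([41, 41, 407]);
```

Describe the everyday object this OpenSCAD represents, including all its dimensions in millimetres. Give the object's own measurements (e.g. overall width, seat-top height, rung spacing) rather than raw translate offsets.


A bench: a 1195×310 mm seat slab, 55 mm thick, top at z = 462 mm, on four 41×41 mm square legs flush with the seat corners and standing on z = 0.


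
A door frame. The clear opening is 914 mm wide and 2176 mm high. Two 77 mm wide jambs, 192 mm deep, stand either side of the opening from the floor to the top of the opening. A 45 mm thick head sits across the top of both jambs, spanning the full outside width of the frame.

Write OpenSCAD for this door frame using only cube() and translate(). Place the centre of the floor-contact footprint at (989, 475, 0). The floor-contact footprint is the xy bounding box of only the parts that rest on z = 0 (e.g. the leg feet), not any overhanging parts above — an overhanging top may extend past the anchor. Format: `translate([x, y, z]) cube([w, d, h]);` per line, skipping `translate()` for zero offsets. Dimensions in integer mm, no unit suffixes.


translate([455, 379, 0]) cube([77, 192, 2176]);
translate([1446, 379, 0]) cube([77, 192, 2176]);
translate([455, 379, 2176]) cube([1068, 192, 45]);


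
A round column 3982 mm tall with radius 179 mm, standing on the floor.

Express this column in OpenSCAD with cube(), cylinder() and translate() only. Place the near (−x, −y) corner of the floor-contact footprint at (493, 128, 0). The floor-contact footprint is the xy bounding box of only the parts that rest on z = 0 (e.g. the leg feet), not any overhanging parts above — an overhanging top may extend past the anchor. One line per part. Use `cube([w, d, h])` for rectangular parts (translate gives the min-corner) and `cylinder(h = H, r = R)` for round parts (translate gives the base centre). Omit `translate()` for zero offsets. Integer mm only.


translate([672, 307, 0]) cylinder(h = 3982, r = 179);


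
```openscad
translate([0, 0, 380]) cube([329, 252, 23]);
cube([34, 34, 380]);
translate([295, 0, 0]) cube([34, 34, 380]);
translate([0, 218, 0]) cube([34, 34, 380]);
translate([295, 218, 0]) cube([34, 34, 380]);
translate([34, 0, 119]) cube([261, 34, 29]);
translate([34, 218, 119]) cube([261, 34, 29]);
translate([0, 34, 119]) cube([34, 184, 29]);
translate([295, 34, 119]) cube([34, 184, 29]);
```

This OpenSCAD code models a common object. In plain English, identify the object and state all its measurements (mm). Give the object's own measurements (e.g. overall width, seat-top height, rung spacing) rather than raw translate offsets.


A four-legged stool. The seat is a 329×252×23 mm slab whose top surface is at z = 403 mm; four square legs, each 34×34 mm in cross-section, run from the floor (z = 0) to the underside of the seat, each flush with a corner of the seat. Four stretchers, 34 mm wide and 29 mm tall, connect adjacent legs with their undersides at z = 119 mm, each running between the inner faces of the legs it joins and aligned with the legs' outer faces on the other axis.


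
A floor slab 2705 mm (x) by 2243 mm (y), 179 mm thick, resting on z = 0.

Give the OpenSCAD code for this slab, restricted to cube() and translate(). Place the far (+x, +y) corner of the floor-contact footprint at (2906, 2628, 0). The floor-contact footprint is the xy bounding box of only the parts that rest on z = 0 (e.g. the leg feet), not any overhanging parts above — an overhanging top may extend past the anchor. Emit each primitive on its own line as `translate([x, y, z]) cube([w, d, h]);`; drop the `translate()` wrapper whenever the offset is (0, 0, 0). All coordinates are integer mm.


translate([201, 385, 0]) cube([2705, 2243, 179]);


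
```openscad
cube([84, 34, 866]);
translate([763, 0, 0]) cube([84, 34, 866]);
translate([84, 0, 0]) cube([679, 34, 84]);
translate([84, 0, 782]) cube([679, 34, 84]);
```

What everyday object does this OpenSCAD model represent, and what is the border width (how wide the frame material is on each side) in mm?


A picture frame. The border width is 84 mm.

Four thin pieces enclosing a rectangular opening — a picture frame. The two full-height stiles are 866 mm tall; the top rail sits at z = 782 and is 84 mm tall, so the border above the opening is 866 − 782 = 84 mm, matching the stile x-width.


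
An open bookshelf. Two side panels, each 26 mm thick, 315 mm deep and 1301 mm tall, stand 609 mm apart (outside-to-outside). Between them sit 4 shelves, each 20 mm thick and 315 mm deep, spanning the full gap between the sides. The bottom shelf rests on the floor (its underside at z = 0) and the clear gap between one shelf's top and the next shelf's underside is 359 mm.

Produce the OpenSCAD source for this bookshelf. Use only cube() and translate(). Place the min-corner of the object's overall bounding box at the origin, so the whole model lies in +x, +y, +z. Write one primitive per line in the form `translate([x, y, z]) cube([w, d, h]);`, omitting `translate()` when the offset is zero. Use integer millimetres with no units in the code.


cube([26, 315, 1301]);
translate([583, 0, 0]) cube([26, 315, 1301]);
translate([26, 0, 0]) cube([557, 315, 20]);
translate([26, 0, 379]) cube([557, 315, 20]);
translate([26, 0, 758]) cube([557, 315, 20]);
translate([26, 0, 1137]) cube([557, 315, 20]);


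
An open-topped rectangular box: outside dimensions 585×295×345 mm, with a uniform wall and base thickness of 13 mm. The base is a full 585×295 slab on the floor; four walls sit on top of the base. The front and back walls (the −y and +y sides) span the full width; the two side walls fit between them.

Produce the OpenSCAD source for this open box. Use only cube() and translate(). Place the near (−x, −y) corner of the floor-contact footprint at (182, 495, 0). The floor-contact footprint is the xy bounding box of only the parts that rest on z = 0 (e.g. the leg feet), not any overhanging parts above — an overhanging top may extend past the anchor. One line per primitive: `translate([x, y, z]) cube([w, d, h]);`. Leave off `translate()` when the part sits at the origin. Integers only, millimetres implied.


translate([182, 495, 0]) cube([585, 295, 13]);
translate([182, 495, 13]) cube([585, 13, 332]);
translate([182, 777, 13]) cube([585, 13, 332]);
translate([182, 508, 13]) cube([13, 269, 332]);
translate([754, 508, 13]) cube([13, 269, 332]);


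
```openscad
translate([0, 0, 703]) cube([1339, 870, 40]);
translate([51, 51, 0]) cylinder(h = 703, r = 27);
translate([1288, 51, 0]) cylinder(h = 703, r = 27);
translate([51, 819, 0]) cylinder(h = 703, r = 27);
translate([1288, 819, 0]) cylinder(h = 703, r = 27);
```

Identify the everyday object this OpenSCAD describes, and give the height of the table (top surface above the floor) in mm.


A table. The table height is 743 mm.

A 1339×870×40 slab sits at z = 703 on four Ø54 mm round legs — a table. The top surface is at 703 + 40 = 743 mm.


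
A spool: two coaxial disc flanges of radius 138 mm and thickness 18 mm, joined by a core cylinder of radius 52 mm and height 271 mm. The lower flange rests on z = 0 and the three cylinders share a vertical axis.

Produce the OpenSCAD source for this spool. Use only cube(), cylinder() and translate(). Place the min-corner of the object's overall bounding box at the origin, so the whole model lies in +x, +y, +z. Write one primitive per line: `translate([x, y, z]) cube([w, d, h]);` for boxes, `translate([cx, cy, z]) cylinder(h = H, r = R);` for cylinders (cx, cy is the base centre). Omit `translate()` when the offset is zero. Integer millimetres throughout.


translate([138, 138, 0]) cylinder(h = 18, r = 138);
translate([138, 138, 18]) cylinder(h = 271, r = 52);
translate([138, 138, 289]) cylinder(h = 18, r = 138);


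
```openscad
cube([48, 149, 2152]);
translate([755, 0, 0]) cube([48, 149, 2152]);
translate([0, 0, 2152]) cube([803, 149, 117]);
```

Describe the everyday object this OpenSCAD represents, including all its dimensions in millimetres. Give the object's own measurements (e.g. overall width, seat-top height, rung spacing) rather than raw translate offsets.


A door frame. The clear opening is 707 mm wide and 2152 mm high. Two 48 mm wide jambs, 149 mm deep, stand either side of the opening from the floor to the top of the opening. A 117 mm thick head sits across the top of both jambs, spanning the full outside width of the frame.


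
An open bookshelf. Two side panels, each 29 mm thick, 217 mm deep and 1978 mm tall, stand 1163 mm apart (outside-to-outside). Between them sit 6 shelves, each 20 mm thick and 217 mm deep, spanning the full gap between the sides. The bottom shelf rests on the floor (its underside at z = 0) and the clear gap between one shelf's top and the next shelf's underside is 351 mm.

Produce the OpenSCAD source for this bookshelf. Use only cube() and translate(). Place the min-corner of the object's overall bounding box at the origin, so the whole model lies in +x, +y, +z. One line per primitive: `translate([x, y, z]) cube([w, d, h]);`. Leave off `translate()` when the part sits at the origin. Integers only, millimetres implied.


cube([29, 217, 1978]);
translate([1134, 0, 0]) cube([29, 217, 1978]);
translate([29, 0, 0]) cube([1105, 217, 20]);
translate([29, 0, 371]) cube([1105, 217, 20]);
translate([29, 0, 742]) cube([1105, 217, 20]);
translate([29, 0, 1113]) cube([1105, 217, 20]);
translate([29, 0, 1484]) cube([1105, 217, 20]);
translate([29, 0, 1855]) cube([1105, 217, 20]);


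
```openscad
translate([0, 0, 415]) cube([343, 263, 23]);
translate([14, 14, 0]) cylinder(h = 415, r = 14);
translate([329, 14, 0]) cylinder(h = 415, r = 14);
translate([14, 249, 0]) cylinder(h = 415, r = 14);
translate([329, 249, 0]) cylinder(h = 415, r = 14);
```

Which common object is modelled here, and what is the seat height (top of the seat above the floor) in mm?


A stool. The seat height is 438 mm.

A 343×263×23 slab at z = 415 on four corner cylinders — a stool. The seat top is 415 + 23 = 438 mm.


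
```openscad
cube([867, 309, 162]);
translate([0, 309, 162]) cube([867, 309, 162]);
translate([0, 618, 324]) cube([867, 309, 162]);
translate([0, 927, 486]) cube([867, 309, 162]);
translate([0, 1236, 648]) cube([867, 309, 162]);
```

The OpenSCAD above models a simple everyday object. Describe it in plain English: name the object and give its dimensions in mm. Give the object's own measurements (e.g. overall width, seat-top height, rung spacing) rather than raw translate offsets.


A straight staircase of 5 solid steps. Each step is 867 mm wide (x), 309 mm deep (y, the going) and 162 mm tall (the rise). The first step rests on the floor; each subsequent step sits one going further in +y and one rise higher in +z, directly behind and above the previous step with no overlap.


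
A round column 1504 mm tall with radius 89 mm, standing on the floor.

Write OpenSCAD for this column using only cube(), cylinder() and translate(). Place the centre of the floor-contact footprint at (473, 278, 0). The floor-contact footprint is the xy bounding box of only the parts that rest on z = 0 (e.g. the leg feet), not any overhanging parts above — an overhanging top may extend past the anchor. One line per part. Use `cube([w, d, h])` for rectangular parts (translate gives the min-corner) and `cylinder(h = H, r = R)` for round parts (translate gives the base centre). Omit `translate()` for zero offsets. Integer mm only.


translate([473, 278, 0]) cylinder(h = 1504, r = 89);


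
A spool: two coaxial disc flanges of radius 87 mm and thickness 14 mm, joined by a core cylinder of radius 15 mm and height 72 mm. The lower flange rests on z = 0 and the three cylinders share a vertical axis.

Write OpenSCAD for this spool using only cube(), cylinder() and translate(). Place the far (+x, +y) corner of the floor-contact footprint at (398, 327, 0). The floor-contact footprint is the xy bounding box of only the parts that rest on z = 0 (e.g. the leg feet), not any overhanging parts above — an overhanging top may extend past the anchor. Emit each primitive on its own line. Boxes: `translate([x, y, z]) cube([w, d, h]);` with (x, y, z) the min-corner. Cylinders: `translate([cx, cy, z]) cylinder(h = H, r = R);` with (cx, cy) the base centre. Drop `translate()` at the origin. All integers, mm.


translate([311, 240, 0]) cylinder(h = 14, r = 87);
translate([311, 240, 14]) cylinder(h = 72, r = 15);
translate([311, 240, 86]) cylinder(h = 14, r = 87);


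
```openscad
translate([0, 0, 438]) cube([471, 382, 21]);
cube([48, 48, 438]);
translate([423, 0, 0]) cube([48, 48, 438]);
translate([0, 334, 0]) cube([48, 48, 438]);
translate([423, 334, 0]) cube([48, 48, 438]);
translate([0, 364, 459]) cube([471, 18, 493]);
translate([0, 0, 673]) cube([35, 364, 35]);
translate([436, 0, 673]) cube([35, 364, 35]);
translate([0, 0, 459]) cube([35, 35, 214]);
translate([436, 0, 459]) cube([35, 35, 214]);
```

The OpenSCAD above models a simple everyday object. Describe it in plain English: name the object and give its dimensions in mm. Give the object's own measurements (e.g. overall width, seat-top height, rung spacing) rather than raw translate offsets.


A chair. The seat is a 471×382×21 mm slab with its top at z = 459 mm, on four 48×48 mm corner legs (flush with the seat edges, standing on z = 0). A flat backrest 18 mm thick, 493 mm tall, spans the full seat width and rises from the seat top along its +y edge, rear face flush with the rear of the seat. Two armrests of 35×35 mm section run along each side from the seat's front edge to the front of the backrest, top faces 249 mm above the seat top and outer faces flush with the seat's x-edges; a 35×35 mm post under the front of each armrest stands on the seat at the front corner.


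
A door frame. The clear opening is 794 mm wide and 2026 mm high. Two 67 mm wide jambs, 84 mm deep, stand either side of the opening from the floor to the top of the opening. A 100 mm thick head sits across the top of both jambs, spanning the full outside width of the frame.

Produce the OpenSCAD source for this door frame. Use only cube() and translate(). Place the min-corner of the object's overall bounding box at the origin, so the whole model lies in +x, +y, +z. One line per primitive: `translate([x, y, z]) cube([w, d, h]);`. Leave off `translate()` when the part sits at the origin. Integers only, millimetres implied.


cube([67, 84, 2026]);
translate([861, 0, 0]) cube([67, 84, 2026]);
translate([0, 0, 2026]) cube([928, 84, 100]);


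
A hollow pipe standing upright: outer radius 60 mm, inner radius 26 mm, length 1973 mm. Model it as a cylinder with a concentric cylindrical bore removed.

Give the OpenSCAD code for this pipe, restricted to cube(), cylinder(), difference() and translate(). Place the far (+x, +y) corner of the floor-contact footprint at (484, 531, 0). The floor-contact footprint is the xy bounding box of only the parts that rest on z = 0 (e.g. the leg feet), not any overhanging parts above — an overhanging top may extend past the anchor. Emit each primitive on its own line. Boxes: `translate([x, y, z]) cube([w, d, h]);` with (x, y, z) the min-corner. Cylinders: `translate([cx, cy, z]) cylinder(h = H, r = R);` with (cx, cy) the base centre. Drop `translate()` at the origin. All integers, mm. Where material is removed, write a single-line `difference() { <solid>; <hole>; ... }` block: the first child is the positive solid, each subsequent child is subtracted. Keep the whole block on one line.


difference() { translate([424, 471, 0]) cylinder(h = 1973, r = 60); translate([424, 471, 0]) cylinder(h = 1973, r = 26); }


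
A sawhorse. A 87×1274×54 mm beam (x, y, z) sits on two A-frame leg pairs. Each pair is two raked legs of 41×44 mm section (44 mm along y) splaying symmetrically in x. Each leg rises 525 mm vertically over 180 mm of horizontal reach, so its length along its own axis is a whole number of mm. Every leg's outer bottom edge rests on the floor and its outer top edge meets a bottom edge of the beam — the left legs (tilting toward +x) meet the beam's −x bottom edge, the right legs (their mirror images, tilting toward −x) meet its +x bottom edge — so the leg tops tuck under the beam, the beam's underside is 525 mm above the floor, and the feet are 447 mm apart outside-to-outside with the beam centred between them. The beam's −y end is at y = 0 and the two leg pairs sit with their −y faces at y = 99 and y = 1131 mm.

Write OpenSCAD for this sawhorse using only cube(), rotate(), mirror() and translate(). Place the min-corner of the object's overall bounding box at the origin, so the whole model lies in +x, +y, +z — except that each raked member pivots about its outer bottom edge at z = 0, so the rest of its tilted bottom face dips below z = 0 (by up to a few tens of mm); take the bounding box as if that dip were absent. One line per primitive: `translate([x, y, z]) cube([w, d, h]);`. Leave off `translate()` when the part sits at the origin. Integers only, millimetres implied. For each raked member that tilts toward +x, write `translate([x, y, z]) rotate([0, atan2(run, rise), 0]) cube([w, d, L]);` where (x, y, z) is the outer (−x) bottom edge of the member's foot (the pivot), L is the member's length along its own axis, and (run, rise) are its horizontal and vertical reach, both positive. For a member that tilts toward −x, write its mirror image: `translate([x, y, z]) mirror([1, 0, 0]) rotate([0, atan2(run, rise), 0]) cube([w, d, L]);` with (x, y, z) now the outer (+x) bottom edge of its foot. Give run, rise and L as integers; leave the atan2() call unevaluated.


translate([180, 0, 525]) cube([87, 1274, 54]);
translate([0, 99, 0]) rotate([0, atan2(180, 525), 0]) cube([41, 44, 555]);
translate([447, 99, 0]) mirror([1, 0, 0]) rotate([0, atan2(180, 525), 0]) cube([41, 44, 555]);
translate([0, 1131, 0]) rotate([0, atan2(180, 525), 0]) cube([41, 44, 555]);
translate([447, 1131, 0]) mirror([1, 0, 0]) rotate([0, atan2(180, 525), 0]) cube([41, 44, 555]);


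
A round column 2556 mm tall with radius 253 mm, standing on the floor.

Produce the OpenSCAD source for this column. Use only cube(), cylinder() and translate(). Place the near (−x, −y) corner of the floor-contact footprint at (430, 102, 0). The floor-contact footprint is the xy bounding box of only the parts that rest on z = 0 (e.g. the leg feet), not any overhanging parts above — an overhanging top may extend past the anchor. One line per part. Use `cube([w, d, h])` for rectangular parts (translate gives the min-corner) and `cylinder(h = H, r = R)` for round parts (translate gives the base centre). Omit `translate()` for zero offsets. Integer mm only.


translate([683, 355, 0]) cylinder(h = 2556, r = 253);


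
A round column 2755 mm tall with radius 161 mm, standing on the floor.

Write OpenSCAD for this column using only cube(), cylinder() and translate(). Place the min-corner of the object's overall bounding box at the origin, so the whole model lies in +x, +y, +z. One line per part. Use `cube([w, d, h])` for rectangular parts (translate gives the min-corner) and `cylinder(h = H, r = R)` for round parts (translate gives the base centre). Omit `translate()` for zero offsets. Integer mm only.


translate([161, 161, 0]) cylinder(h = 2755, r = 161);


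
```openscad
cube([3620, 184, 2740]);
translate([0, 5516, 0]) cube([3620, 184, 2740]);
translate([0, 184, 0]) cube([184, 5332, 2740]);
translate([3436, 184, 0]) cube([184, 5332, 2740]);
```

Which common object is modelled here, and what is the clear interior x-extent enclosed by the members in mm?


A house (or room) frame. The interior width is 3252 mm.

Four 2740 mm walls enclosing a rectangle with no floor or roof — a room or house frame. Outside width is 3620 mm and wall thickness is 184 mm, so the interior width is 3620 − 2 × 184 = 3252 mm.


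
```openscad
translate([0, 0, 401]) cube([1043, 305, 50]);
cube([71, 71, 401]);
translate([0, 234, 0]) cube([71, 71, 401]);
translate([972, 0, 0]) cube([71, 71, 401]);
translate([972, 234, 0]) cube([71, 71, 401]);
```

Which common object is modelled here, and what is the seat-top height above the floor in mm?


A bench. The seat-top height is 451 mm.

A long slab on four corner posts — a bench. The slab sits at z = 401 with thickness 50, so the top is 401 + 50 = 451 mm.


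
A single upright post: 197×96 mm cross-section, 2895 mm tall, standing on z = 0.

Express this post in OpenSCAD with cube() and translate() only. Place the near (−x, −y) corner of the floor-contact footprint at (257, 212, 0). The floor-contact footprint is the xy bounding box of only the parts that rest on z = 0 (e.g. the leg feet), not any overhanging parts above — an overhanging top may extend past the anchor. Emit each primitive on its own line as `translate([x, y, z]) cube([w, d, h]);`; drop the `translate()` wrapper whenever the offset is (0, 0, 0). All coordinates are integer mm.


translate([257, 212, 0]) cube([197, 96, 2895]);


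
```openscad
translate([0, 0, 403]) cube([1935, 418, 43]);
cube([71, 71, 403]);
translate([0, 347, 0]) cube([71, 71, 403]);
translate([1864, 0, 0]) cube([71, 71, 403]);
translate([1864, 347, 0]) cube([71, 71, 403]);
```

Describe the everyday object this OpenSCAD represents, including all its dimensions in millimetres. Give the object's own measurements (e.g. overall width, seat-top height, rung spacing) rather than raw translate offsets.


A bench: a 1935×418 mm seat slab, 43 mm thick, top at z = 446 mm, on four 71×71 mm square legs flush with the seat corners and standing on z = 0.


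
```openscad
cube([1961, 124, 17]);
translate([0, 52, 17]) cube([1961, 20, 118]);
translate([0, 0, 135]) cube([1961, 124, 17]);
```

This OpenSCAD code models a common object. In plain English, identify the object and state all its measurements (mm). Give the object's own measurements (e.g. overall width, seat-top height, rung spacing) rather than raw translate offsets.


An I-beam lying along x, 1961 mm long. Overall section height 152 mm. Two flanges 124 mm wide (y) and 17 mm thick, one on the floor and one at the top; a web 20 mm thick runs between them, centred on the flange width.


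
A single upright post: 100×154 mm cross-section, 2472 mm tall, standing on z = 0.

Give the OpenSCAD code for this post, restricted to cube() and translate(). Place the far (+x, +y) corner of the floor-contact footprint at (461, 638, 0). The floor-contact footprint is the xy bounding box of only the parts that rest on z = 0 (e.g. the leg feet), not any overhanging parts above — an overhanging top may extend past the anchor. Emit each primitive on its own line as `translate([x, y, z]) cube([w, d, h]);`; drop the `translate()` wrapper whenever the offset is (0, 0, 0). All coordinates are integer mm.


translate([361, 484, 0]) cube([100, 154, 2472]);


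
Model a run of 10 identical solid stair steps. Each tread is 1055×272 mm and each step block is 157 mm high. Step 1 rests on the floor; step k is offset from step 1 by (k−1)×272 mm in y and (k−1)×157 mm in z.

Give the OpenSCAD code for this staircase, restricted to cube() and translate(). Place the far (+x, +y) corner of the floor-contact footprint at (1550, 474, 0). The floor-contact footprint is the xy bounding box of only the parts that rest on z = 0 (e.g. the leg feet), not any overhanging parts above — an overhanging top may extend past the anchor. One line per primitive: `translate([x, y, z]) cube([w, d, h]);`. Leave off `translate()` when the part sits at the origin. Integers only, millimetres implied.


translate([495, 202, 0]) cube([1055, 272, 157]);
translate([495, 474, 157]) cube([1055, 272, 157]);
translate([495, 746, 314]) cube([1055, 272, 157]);
translate([495, 1018, 471]) cube([1055, 272, 157]);
translate([495, 1290, 628]) cube([1055, 272, 157]);
translate([495, 1562, 785]) cube([1055, 272, 157]);
translate([495, 1834, 942]) cube([1055, 272, 157]);
translate([495, 2106, 1099]) cube([1055, 272, 157]);
translate([495, 2378, 1256]) cube([1055, 272, 157]);
translate([495, 2650, 1413]) cube([1055, 272, 157]);


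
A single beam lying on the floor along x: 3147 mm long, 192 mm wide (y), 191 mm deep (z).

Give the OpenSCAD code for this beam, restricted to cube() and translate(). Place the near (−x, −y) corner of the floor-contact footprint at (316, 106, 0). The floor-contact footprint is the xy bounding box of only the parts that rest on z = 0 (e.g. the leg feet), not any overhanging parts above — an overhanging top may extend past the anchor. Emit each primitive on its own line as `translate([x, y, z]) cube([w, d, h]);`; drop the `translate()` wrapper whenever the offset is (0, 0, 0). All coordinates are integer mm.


translate([316, 106, 0]) cube([3147, 192, 191]);


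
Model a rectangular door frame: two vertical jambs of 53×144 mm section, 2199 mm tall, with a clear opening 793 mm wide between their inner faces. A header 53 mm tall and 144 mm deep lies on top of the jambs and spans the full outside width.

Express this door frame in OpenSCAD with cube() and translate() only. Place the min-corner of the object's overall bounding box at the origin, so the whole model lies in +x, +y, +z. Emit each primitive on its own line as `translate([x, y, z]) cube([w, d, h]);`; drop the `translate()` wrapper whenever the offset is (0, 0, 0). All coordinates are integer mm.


cube([53, 144, 2199]);
translate([846, 0, 0]) cube([53, 144, 2199]);
translate([0, 0, 2199]) cube([899, 144, 53]);


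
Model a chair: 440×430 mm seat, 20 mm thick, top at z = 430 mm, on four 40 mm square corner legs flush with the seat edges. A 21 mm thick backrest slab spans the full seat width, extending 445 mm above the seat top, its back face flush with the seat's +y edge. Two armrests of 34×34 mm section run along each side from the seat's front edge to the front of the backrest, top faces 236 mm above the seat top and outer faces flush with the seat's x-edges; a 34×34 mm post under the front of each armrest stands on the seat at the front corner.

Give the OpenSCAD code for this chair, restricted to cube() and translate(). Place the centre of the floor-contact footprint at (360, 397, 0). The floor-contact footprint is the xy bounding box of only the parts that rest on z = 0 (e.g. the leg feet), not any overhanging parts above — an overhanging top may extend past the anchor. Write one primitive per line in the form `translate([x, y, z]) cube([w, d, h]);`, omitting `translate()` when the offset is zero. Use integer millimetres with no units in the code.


// leg_h = 430 - 20 = 410
// arm post h = 236 - 34 = 202
translate([140, 182, 410]) cube([440, 430, 20]);
translate([140, 182, 0]) cube([40, 40, 410]);
translate([540, 182, 0]) cube([40, 40, 410]);
translate([140, 572, 0]) cube([40, 40, 410]);
translate([540, 572, 0]) cube([40, 40, 410]);
translate([140, 591, 430]) cube([440, 21, 445]);
translate([140, 182, 632]) cube([34, 409, 34]);
translate([546, 182, 632]) cube([34, 409, 34]);
translate([140, 182, 430]) cube([34, 34, 202]);
translate([546, 182, 430]) cube([34, 34, 202]);


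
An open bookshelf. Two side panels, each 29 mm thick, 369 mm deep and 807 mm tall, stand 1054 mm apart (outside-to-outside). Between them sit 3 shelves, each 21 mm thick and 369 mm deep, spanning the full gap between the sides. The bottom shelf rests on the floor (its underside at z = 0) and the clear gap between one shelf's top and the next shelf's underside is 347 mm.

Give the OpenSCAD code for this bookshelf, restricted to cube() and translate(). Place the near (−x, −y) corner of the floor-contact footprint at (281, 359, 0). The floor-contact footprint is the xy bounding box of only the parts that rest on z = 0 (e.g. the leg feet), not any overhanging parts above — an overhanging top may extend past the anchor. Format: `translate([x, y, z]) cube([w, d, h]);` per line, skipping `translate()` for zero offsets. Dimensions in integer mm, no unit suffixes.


translate([281, 359, 0]) cube([29, 369, 807]);
translate([1306, 359, 0]) cube([29, 369, 807]);
translate([310, 359, 0]) cube([996, 369, 21]);
translate([310, 359, 368]) cube([996, 369, 21]);
translate([310, 359, 736]) cube([996, 369, 21]);


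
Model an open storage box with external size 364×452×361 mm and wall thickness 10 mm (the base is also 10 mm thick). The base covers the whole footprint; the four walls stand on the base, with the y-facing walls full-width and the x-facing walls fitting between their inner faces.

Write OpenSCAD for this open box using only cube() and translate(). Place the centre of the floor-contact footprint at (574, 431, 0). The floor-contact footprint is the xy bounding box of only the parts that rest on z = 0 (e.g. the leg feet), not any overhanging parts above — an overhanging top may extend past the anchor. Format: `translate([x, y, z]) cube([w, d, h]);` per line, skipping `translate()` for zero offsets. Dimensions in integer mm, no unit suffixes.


translate([392, 205, 0]) cube([364, 452, 10]);
translate([392, 205, 10]) cube([364, 10, 351]);
translate([392, 647, 10]) cube([364, 10, 351]);
translate([392, 215, 10]) cube([10, 432, 351]);
translate([746, 215, 10]) cube([10, 432, 351]);


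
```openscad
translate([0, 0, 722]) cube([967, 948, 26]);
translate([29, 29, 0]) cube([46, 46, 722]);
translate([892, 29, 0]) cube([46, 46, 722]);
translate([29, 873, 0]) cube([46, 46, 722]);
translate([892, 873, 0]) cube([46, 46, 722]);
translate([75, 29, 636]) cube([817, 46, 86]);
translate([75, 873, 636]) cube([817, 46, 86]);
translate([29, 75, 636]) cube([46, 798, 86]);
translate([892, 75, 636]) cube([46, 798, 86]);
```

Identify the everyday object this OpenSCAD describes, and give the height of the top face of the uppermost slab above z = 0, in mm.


A table. The table height is 748 mm.

A 967×948×26 slab sits at z = 722 on four 46 mm square posts — a table. The top surface is at 722 + 26 = 748 mm.


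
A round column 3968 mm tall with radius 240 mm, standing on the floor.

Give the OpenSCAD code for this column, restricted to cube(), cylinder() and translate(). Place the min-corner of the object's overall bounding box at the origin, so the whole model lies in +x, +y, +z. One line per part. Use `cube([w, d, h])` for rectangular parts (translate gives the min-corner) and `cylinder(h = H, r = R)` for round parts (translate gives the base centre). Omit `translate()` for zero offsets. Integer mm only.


translate([240, 240, 0]) cylinder(h = 3968, r = 240);


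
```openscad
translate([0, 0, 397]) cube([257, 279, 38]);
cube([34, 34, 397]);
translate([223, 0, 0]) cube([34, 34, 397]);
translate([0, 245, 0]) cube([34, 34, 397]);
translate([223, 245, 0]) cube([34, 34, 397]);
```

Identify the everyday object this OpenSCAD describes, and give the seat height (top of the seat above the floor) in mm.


A stool. The seat height is 435 mm.

A 257×279×38 slab at z = 397 on four corner posts — a stool. The seat top is 397 + 38 = 435 mm.


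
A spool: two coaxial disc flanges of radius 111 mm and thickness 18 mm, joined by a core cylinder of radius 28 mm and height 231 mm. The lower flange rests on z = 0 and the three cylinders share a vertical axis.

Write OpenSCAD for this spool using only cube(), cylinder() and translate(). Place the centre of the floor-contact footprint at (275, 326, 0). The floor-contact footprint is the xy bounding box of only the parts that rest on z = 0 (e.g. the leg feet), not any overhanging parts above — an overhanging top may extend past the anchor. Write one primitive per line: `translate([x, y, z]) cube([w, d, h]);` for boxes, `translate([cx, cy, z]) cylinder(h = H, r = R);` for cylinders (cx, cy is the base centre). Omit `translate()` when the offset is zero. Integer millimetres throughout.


translate([275, 326, 0]) cylinder(h = 18, r = 111);
translate([275, 326, 18]) cylinder(h = 231, r = 28);
translate([275, 326, 249]) cylinder(h = 18, r = 111);


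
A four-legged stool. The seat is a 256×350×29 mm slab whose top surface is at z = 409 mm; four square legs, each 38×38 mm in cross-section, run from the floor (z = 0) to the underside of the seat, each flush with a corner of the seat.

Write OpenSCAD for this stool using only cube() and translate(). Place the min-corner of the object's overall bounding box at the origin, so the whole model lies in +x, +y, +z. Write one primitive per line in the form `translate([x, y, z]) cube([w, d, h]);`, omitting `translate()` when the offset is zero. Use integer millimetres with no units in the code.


translate([0, 0, 380]) cube([256, 350, 29]);
cube([38, 38, 380]);
translate([218, 0, 0]) cube([38, 38, 380]);
translate([0, 312, 0]) cube([38, 38, 380]);
translate([218, 312, 0]) cube([38, 38, 380]);


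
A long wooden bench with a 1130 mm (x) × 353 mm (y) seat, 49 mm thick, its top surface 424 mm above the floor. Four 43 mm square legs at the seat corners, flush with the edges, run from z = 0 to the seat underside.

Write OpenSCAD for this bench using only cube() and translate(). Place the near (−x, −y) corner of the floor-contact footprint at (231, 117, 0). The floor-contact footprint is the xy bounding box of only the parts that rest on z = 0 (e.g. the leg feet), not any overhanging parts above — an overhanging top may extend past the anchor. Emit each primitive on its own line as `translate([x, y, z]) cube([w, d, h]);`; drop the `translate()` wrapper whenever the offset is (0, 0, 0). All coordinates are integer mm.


translate([231, 117, 375]) cube([1130, 353, 49]);
translate([231, 117, 0]) cube([43, 43, 375]);
translate([231, 427, 0]) cube([43, 43, 375]);
translate([1318, 117, 0]) cube([43, 43, 375]);
translate([1318, 427, 0]) cube([43, 43, 375]);


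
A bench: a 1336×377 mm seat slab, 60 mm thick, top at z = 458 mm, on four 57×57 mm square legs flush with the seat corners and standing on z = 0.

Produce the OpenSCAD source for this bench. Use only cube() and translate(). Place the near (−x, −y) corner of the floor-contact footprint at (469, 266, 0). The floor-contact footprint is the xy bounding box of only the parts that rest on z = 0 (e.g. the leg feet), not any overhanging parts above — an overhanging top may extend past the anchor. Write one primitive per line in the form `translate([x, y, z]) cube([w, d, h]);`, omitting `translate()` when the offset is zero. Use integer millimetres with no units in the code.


translate([469, 266, 398]) cube([1336, 377, 60]);
translate([469, 266, 0]) cube([57, 57, 398]);
translate([469, 586, 0]) cube([57, 57, 398]);
translate([1748, 266, 0]) cube([57, 57, 398]);
translate([1748, 586, 0]) cube([57, 57, 398]);
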